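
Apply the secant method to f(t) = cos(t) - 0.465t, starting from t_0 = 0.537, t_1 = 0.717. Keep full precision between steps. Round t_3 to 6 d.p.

1.052361

Secant update: t_(k+1) = t_k − f(t_k)·(t_k − t_(k-1))/(f(t_k) − f(t_(k-1))).
f(t_0) = 0.609542, f(t_1) = 0.420375
t_2 = 0.717000 - (0.420375)·(0.717000 - 0.537000)/(0.420375 - (0.609542)) = 1.117005; f(t_2) = -0.081031
t_3 = 1.117005 - (-0.081031)·(1.117005 - 0.717000)/(-0.081031 - (0.420375)) = 1.052361; f(t_3) = 0.006174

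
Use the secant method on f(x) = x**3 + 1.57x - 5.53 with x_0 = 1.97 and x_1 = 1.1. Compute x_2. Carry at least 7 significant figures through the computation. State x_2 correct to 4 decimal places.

f(x_0) = 5.208273, f(x_1) = -2.472000
x_2 = 1.100000 - (-2.472000)·(1.100000 - 1.970000)/(-2.472000 - (5.208273)) = 1.380021; f(x_2) = -0.735173

1.3800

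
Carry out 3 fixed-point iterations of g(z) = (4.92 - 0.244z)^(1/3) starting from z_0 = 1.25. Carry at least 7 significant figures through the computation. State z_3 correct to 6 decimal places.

1.653010

z_1 = g(1.250000) = 1.664909
z_2 = g(1.664909) = 1.652645
z_3 = g(1.652645) = 1.653010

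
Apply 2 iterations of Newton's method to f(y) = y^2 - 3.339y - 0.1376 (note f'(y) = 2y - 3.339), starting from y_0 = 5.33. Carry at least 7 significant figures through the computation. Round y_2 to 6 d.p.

Newton update: y ← y − f(y)/f'(y).
y_0 = 5.330000: f = 10.474430, f' = 7.321000 → y_1 = 5.330000 - (10.474430)/(7.321000) = 3.899262
y_1 = 3.899262: f = 2.047010, f' = 4.459525 → y_2 = 3.899262 - (2.047010)/(4.459525) = 3.440243

3.440243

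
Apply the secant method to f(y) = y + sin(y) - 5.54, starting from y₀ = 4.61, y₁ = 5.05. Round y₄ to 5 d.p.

5.90588

f(y_0) = -1.924763, f(y_1) = -1.433549
y_2 = 5.050000 - (-1.433549)·(5.050000 - 4.610000)/(-1.433549 - (-1.924763)) = 6.334086; f(y_2) = 0.844965
y_3 = 6.334086 - (0.844965)·(6.334086 - 5.050000)/(0.844965 - (-1.433549)) = 5.857895; f(y_3) = -0.094690
y_4 = 5.857895 - (-0.094690)·(5.857895 - 6.334086)/(-0.094690 - (0.844965)) = 5.905881; f(y_4) = -0.002534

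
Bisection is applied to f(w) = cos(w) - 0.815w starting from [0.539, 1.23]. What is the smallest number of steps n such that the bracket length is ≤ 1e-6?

Initial width b − a = 1.23 − 0.539 = 0.691000.
After n steps the width is (b−a)/2^n; need (b−a)/2^n ≤ 1e-6.
So n ≥ log₂(0.691000/1e-6) = log₂(691000.0000) ≈ 19.3983.
Hence n = 20.

20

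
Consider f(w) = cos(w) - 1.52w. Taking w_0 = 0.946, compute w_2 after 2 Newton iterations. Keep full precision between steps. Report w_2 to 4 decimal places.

0.5582

f'(w) = -sin(w) - 1.52
w_0 = 0.946000: f = -0.852988, f' = -2.331082 → w_1 = 0.946000 - (-0.852988)/(-2.331082) = 0.580081
w_1 = 0.580081: f = -0.045304, f' = -2.068091 → w_2 = 0.580081 - (-0.045304)/(-2.068091) = 0.558174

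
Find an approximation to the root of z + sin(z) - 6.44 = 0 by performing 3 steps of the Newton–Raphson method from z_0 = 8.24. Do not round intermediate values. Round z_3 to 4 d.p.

-3.5652

f'(z) = 1 + cos(z)
z_0 = 8.240000: f = 2.726415, f' = 0.623497 → z_1 = 8.240000 - (2.726415)/(0.623497) = 3.867221
z_1 = 3.867221: f = -3.236385, f' = 0.251918 → z_2 = 3.867221 - (-3.236385)/(0.251918) = 16.714221
z_2 = 16.714221: f = 9.429385, f' = 0.464974 → z_3 = 16.714221 - (9.429385)/(0.464974) = -3.565178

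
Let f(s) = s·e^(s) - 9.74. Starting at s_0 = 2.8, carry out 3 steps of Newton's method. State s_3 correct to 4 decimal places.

f'(s) = (s + 1)·e^(s)
s_0 = 2.800000: f = 36.305011, f' = 62.489658 → s_1 = 2.800000 - (36.305011)/(62.489658) = 2.219024
s_1 = 2.219024: f = 10.671348, f' = 29.609694 → s_2 = 2.219024 - (10.671348)/(29.609694) = 1.858623
s_2 = 1.858623: f = 2.182880, f' = 18.337778 → s_3 = 1.858623 - (2.182880)/(18.337778) = 1.739586

1.7396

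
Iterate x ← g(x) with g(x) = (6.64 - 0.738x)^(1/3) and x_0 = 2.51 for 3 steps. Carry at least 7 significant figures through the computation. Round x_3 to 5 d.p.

1.74849

x_1 = g(2.510000) = 1.685414
x_2 = g(1.685414) = 1.753995
x_3 = g(1.753995) = 1.748494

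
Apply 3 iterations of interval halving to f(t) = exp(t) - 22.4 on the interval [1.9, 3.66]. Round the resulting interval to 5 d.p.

f(1.900000) = -15.714106, f(3.660000) = 16.461343 (opposite signs)
step 1: m = 2.780000, f(m) = -6.280979 < 0 → root in [2.780000, 3.660000]
step 2: m = 3.220000, f(m) = 2.628120 > 0 → root in [2.780000, 3.220000]
step 3: m = 3.000000, f(m) = -2.314463 < 0 → root in [3.000000, 3.220000]

[3.00000, 3.22000]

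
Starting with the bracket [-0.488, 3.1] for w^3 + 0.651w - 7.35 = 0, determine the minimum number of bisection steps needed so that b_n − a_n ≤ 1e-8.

Initial width b − a = 3.1 − -0.488 = 3.588000.
After n steps the width is (b−a)/2^n; need (b−a)/2^n ≤ 1e-8.
So n ≥ log₂(3.588000/1e-8) = log₂(358800000.0000) ≈ 28.4186.
Hence n = 29.

29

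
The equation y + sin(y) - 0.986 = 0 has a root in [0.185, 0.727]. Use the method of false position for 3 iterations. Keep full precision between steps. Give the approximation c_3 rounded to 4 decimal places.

0.5035

False-position update: c = (a·f(b) − b·f(a))/(f(b) − f(a)); replace the endpoint whose sign matches f(c).
f(0.185000) = -0.617053, f(0.727000) = 0.405631
step 1: c = 0.512025, f(c) = 0.015968 > 0 → new bracket [0.185000, 0.512025]
step 2: c = 0.503775, f(c) = 0.000511 > 0 → new bracket [0.185000, 0.503775]
step 3: c = 0.503512, f(c) = 0.000016 > 0 → new bracket [0.185000, 0.503512]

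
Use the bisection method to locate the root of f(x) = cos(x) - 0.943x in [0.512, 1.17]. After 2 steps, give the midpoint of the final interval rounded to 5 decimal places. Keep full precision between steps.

0.75875

f(0.512000) = 0.388950, f(1.170000) = -0.713158 (opposite signs)
step 1: m = 0.841000, f(m) = -0.126345 < 0 → root in [0.512000, 0.841000]
step 2: m = 0.676500, f(m) = 0.141829 > 0 → root in [0.676500, 0.841000]
Midpoint of [0.676500, 0.841000] = 0.758750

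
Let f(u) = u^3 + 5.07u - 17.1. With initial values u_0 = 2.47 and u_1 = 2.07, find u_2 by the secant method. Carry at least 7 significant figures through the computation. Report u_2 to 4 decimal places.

f(u_0) = 10.492123, f(u_1) = 2.264643
u_2 = 2.070000 - (2.264643)·(2.070000 - 2.470000)/(2.264643 - (10.492123)) = 1.959899; f(u_2) = 0.365053

1.9599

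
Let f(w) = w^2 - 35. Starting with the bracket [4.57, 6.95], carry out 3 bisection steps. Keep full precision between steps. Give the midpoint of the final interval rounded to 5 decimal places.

f(4.570000) = -14.115100, f(6.950000) = 13.302500 (opposite signs)
step 1: m = 5.760000, f(m) = -1.822400 < 0 → root in [5.760000, 6.950000]
step 2: m = 6.355000, f(m) = 5.386025 > 0 → root in [5.760000, 6.355000]
step 3: m = 6.057500, f(m) = 1.693306 > 0 → root in [5.760000, 6.057500]
Midpoint of [5.760000, 6.057500] = 5.908750

5.90875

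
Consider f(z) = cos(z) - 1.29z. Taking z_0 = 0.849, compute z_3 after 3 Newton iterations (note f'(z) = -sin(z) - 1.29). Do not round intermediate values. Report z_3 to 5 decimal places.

0.62751

z_0 = 0.849000: f = -0.434476, f' = -2.040620 → z_1 = 0.849000 - (-0.434476)/(-2.040620) = 0.636086
z_1 = 0.636086: f = -0.016125, f' = -1.884052 → z_2 = 0.636086 - (-0.016125)/(-1.884052) = 0.627528
z_2 = 0.627528: f = -0.000030, f' = -1.877145 → z_3 = 0.627528 - (-0.000030)/(-1.877145) = 0.627512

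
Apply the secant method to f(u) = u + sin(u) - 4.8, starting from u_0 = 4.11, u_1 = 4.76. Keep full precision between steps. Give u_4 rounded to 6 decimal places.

Secant update: u_(k+1) = u_k − f(u_k)·(u_k − u_(k-1))/(f(u_k) − f(u_(k-1))).
f(u_0) = -1.513984, f(u_1) = -1.038867
u_2 = 4.760000 - (-1.038867)·(4.760000 - 4.110000)/(-1.038867 - (-1.513984)) = 6.181256; f(u_2) = 1.279502
u_3 = 6.181256 - (1.279502)·(6.181256 - 4.760000)/(1.279502 - (-1.038867)) = 5.396868; f(u_3) = -0.177880
u_4 = 5.396868 - (-0.177880)·(5.396868 - 6.181256)/(-0.177880 - (1.279502)) = 5.492606; f(u_4) = -0.018154

5.492606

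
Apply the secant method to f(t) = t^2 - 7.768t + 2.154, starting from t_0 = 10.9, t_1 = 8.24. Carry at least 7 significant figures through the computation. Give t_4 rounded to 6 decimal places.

f(t_0) = 36.292800, f(t_1) = 6.043280
t_2 = 8.240000 - (6.043280)·(8.240000 - 10.900000)/(6.043280 - (36.292800)) = 7.708582; f(t_2) = 1.695975
t_3 = 7.708582 - (1.695975)·(7.708582 - 8.240000)/(1.695975 - (6.043280)) = 7.501265; f(t_3) = 0.153152
t_4 = 7.501265 - (0.153152)·(7.501265 - 7.708582)/(0.153152 - (1.695975)) = 7.480685; f(t_4) = 0.004690

7.480685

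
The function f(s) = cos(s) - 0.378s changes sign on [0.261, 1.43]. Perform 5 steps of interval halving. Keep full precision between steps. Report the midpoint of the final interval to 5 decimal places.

f(0.261000) = 0.867474, f(1.430000) = -0.400208 (opposite signs)
step 1: m = 0.845500, f(m) = 0.343758 > 0 → root in [0.845500, 1.430000]
step 2: m = 1.137750, f(m) = -0.010432 < 0 → root in [0.845500, 1.137750]
step 3: m = 0.991625, f(m) = 0.172496 > 0 → root in [0.991625, 1.137750]
step 4: m = 1.064688, f(m) = 0.082326 > 0 → root in [1.064688, 1.137750]
step 5: m = 1.101219, f(m) = 0.036249 > 0 → root in [1.101219, 1.137750]
Midpoint of [1.101219, 1.137750] = 1.119484

1.11948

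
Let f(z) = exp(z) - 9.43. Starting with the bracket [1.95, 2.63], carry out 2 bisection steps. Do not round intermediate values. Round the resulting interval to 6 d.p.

[2.120000, 2.290000]

f(1.950000) = -2.401312, f(2.630000) = 4.443770 (opposite signs)
step 1: m = 2.290000, f(m) = 0.444938 > 0 → root in [1.950000, 2.290000]
step 2: m = 2.120000, f(m) = -1.098863 < 0 → root in [2.120000, 2.290000]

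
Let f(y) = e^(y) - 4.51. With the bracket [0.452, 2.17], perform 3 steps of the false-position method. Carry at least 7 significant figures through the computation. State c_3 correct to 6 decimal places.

1.473748

f(0.452000) = -2.938548, f(2.170000) = 4.248284
step 1: c = 1.154455, f(c) = -1.337706 < 0 → new bracket [1.154455, 2.170000]
step 2: c = 1.397653, f(c) = -0.464307 < 0 → new bracket [1.397653, 2.170000]
step 3: c = 1.473748, f(c) = -0.144433 < 0 → new bracket [1.473748, 2.170000]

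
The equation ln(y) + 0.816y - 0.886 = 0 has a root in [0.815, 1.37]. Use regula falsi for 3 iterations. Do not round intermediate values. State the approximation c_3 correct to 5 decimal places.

f(0.815000) = -0.425527, f(1.370000) = 0.546731
step 1: c = 1.057906, f(c) = 0.033543 > 0 → new bracket [0.815000, 1.057906]
step 2: c = 1.040158, f(c) = 0.002141 > 0 → new bracket [0.815000, 1.040158]
step 3: c = 1.039030, f(c) = 0.000137 > 0 → new bracket [0.815000, 1.039030]

1.03903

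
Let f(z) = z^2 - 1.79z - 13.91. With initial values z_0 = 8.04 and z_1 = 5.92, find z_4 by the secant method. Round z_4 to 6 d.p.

f(z_0) = 36.340000, f(z_1) = 10.539600
z_2 = 5.920000 - (10.539600)·(5.920000 - 8.040000)/(10.539600 - (36.340000)) = 5.053969; f(z_2) = 2.585996
z_3 = 5.053969 - (2.585996)·(5.053969 - 5.920000)/(2.585996 - (10.539600)) = 4.772392; f(z_3) = 0.323140
z_4 = 4.772392 - (0.323140)·(4.772392 - 5.053969)/(0.323140 - (2.585996)) = 4.732182; f(z_4) = 0.012939

4.732182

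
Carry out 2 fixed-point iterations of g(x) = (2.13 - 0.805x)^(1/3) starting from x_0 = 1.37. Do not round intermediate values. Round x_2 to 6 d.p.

1.096346

x_1 = g(1.370000) = 1.008969
x_2 = g(1.008969) = 1.096346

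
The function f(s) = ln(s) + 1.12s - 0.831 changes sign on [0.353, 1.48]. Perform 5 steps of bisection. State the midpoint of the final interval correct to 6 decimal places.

0.863672

f(0.353000) = -1.476927, f(1.480000) = 1.218642 (opposite signs)
step 1: m = 0.916500, f(m) = 0.108287 > 0 → root in [0.353000, 0.916500]
step 2: m = 0.634750, f(m) = -0.574604 < 0 → root in [0.634750, 0.916500]
step 3: m = 0.775625, f(m) = -0.216386 < 0 → root in [0.775625, 0.916500]
step 4: m = 0.846062, f(m) = -0.050572 < 0 → root in [0.846062, 0.916500]
step 5: m = 0.881281, f(m) = 0.029657 > 0 → root in [0.846062, 0.881281]
Midpoint of [0.846062, 0.881281] = 0.863672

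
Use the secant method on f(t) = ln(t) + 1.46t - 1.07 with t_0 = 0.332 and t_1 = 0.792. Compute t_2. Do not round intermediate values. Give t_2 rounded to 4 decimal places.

0.8358

f(t_0) = -1.687900, f(t_1) = -0.146874
t_2 = 0.792000 - (-0.146874)·(0.792000 - 0.332000)/(-0.146874 - (-1.687900)) = 0.835842; f(t_2) = -0.028986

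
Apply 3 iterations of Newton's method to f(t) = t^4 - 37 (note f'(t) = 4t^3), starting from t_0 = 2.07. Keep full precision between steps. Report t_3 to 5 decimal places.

t_0 = 2.070000: f = -18.639632, f' = 35.478972 → t_1 = 2.070000 - (-18.639632)/(35.478972) = 2.595371
t_1 = 2.595371: f = 8.373049, f' = 69.929184 → t_2 = 2.595371 - (8.373049)/(69.929184) = 2.475635
t_2 = 2.475635: f = 0.561814, f' = 60.690387 → t_3 = 2.475635 - (0.561814)/(60.690387) = 2.466378

2.46638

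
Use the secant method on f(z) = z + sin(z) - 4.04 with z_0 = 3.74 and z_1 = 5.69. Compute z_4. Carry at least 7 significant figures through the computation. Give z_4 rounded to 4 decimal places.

Secant update: z_(k+1) = z_k − f(z_k)·(z_k − z_(k-1))/(f(z_k) − f(z_(k-1))).
f(z_0) = -0.863327, f(z_1) = 1.090995
z_2 = 5.690000 - (1.090995)·(5.690000 - 3.740000)/(1.090995 - (-0.863327)) = 4.601418; f(z_2) = -0.432431
z_3 = 4.601418 - (-0.432431)·(4.601418 - 5.690000)/(-0.432431 - (1.090995)) = 4.910417; f(z_3) = -0.110040
z_4 = 4.910417 - (-0.110040)·(4.910417 - 4.601418)/(-0.110040 - (-0.432431)) = 5.015885; f(z_4) = 0.021588

5.0159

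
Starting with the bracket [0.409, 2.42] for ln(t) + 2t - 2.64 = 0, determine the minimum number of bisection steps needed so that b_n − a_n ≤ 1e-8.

Initial width b − a = 2.42 − 0.409 = 2.011000.
After n steps the width is (b−a)/2^n; need (b−a)/2^n ≤ 1e-8.
So n ≥ log₂(2.011000/1e-8) = log₂(201100000.0000) ≈ 27.5833.
Hence n = 28.

28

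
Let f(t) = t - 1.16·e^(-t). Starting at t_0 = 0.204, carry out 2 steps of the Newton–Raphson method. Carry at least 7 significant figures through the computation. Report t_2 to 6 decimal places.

Newton update: t ← t − f(t)/f'(t).
f'(t) = 1 + 1.16·e^(-t)
t_0 = 0.204000: f = -0.741936, f' = 1.945936 → t_1 = 0.204000 - (-0.741936)/(1.945936) = 0.585275
t_1 = 0.585275: f = -0.060791, f' = 1.646065 → t_2 = 0.585275 - (-0.060791)/(1.646065) = 0.622206

0.622206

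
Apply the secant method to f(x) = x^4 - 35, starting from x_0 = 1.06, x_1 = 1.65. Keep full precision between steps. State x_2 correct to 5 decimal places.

4.29686

f(x_0) = -33.737523, f(x_1) = -27.587994
x_2 = 1.650000 - (-27.587994)·(1.650000 - 1.060000)/(-27.587994 - (-33.737523)) = 4.296856; f(x_2) = 305.881203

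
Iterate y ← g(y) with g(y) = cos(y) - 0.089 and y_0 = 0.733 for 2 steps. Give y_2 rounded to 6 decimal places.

y_1 = g(0.733000) = 0.654170
y_2 = g(0.654170) = 0.704553

0.704553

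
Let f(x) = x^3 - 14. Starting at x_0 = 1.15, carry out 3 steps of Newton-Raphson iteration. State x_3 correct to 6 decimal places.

2.558142

f'(x) = 3x^2
x_0 = 1.150000: f = -12.479125, f' = 3.967500 → x_1 = 1.150000 - (-12.479125)/(3.967500) = 4.295337
x_1 = 4.295337: f = 65.248630, f' = 55.349763 → x_2 = 4.295337 - (65.248630)/(55.349763) = 3.116495
x_2 = 3.116495: f = 16.269086, f' = 29.137624 → x_3 = 3.116495 - (16.269086)/(29.137624) = 2.558142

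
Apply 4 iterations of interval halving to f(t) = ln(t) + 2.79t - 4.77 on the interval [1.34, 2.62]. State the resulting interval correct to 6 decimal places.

f(1.340000) = -0.738730, f(2.620000) = 3.502974 (opposite signs)
step 1: m = 1.980000, f(m) = 1.437297 > 0 → root in [1.340000, 1.980000]
step 2: m = 1.660000, f(m) = 0.368218 > 0 → root in [1.340000, 1.660000]
step 3: m = 1.500000, f(m) = -0.179535 < 0 → root in [1.500000, 1.660000]
step 4: m = 1.580000, f(m) = 0.095625 > 0 → root in [1.500000, 1.580000]

[1.500000, 1.580000]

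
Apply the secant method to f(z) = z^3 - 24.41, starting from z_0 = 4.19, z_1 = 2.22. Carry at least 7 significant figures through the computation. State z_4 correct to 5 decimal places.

f(z_0) = 49.150059, f(z_1) = -13.468952
z_2 = 2.220000 - (-13.468952)·(2.220000 - 4.190000)/(-13.468952 - (49.150059)) = 2.643735; f(z_2) = -5.932062
z_3 = 2.643735 - (-5.932062)·(2.643735 - 2.220000)/(-5.932062 - (-13.468952)) = 2.977243; f(z_3) = 1.980218
z_4 = 2.977243 - (1.980218)·(2.977243 - 2.643735)/(1.980218 - (-5.932062)) = 2.893776; f(z_4) = -0.177706

2.89378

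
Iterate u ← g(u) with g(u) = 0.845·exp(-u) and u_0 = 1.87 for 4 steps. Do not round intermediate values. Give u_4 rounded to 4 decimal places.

u_1 = g(1.870000) = 0.130234
u_2 = g(0.130234) = 0.741817
u_3 = g(0.741817) = 0.402430
u_4 = g(0.402430) = 0.565046

0.5650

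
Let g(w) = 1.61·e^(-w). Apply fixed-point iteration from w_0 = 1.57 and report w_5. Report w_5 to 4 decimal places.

w_1 = g(1.570000) = 0.334953
w_2 = g(0.334953) = 1.151749
w_3 = g(1.151749) = 0.508894
w_4 = g(0.508894) = 0.967867
w_5 = g(0.967867) = 0.611627

0.6116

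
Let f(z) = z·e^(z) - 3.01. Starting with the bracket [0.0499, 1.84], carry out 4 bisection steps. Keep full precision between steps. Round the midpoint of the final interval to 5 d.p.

f(0.049900) = -2.957547, f(1.840000) = 8.575630 (opposite signs)
step 1: m = 0.944950, f(m) = -0.578942 < 0 → root in [0.944950, 1.840000]
step 2: m = 1.392475, f(m) = 2.594432 > 0 → root in [0.944950, 1.392475]
step 3: m = 1.168713, f(m) = 0.750738 > 0 → root in [0.944950, 1.168713]
step 4: m = 1.056831, f(m) = 0.030756 > 0 → root in [0.944950, 1.056831]
Midpoint of [0.944950, 1.056831] = 1.000891

1.00089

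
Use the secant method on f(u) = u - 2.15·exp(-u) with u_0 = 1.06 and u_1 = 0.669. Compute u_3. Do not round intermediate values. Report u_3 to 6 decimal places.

f(u_0) = 0.315120, f(u_1) = -0.432274
u_2 = 0.669000 - (-0.432274)·(0.669000 - 1.060000)/(-0.432274 - (0.315120)) = 0.895145; f(u_2) = 0.016765
u_3 = 0.895145 - (0.016765)·(0.895145 - 0.669000)/(0.016765 - (-0.432274)) = 0.886701; f(u_3) = 0.000874

0.886701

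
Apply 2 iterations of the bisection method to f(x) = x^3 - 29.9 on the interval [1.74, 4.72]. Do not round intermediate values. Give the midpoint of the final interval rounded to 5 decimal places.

2.85750

f(1.740000) = -24.631976, f(4.720000) = 75.254048 (opposite signs)
step 1: m = 3.230000, f(m) = 3.798267 > 0 → root in [1.740000, 3.230000]
step 2: m = 2.485000, f(m) = -14.554566 < 0 → root in [2.485000, 3.230000]
Midpoint of [2.485000, 3.230000] = 2.857500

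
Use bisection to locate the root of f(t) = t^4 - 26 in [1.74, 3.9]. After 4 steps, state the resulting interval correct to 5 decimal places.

f(1.740000) = -16.833638, f(3.900000) = 205.344100 (opposite signs)
step 1: m = 2.820000, f(m) = 37.240666 > 0 → root in [1.740000, 2.820000]
step 2: m = 2.280000, f(m) = 1.023363 > 0 → root in [1.740000, 2.280000]
step 3: m = 2.010000, f(m) = -9.677592 < 0 → root in [2.010000, 2.280000]
step 4: m = 2.145000, f(m) = -4.830569 < 0 → root in [2.145000, 2.280000]

[2.14500, 2.28000]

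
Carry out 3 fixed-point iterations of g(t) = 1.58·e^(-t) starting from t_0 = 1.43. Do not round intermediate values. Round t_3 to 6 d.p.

t_1 = g(1.430000) = 0.378108
t_2 = g(0.378108) = 1.082547
t_3 = g(1.082547) = 0.535196

0.535196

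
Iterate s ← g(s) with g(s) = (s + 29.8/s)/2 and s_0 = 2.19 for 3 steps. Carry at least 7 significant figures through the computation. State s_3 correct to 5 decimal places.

s_1 = g(2.190000) = 7.898653
s_2 = g(7.898653) = 5.835724
s_3 = g(5.835724) = 5.471101

5.47110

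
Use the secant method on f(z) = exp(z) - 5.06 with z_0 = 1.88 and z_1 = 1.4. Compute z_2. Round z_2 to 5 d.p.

f(z_0) = 1.493505, f(z_1) = -1.004800
z_2 = 1.400000 - (-1.004800)·(1.400000 - 1.880000)/(-1.004800 - (1.493505)) = 1.593053; f(z_2) = -0.141259

1.59305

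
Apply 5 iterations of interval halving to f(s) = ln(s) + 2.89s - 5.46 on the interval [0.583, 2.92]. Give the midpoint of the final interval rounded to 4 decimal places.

f(0.583000) = -4.314698, f(2.920000) = 4.050384 (opposite signs)
step 1: m = 1.751500, f(m) = 0.162308 > 0 → root in [0.583000, 1.751500]
step 2: m = 1.167250, f(m) = -1.931997 < 0 → root in [1.167250, 1.751500]
step 3: m = 1.459375, f(m) = -0.864398 < 0 → root in [1.459375, 1.751500]
step 4: m = 1.605438, f(m) = -0.346889 < 0 → root in [1.605438, 1.751500]
step 5: m = 1.678469, f(m) = -0.091343 < 0 → root in [1.678469, 1.751500]
Midpoint of [1.678469, 1.751500] = 1.714984

1.7150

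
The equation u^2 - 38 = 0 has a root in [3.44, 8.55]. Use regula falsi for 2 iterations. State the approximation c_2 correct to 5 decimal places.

6.07317

False-position update: c = (a·f(b) − b·f(a))/(f(b) − f(a)); replace the endpoint whose sign matches f(c).
f(3.440000) = -26.166400, f(8.550000) = 35.102500
step 1: c = 5.622352, f(c) = -6.389158 < 0 → new bracket [5.622352, 8.550000]
step 2: c = 6.073170, f(c) = -1.116601 < 0 → new bracket [6.073170, 8.550000]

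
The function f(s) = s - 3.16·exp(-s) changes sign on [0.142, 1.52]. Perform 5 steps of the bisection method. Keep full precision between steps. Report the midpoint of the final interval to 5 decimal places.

1.06784

f(0.142000) = -2.599683, f(1.520000) = 0.828870 (opposite signs)
step 1: m = 0.831000, f(m) = -0.545539 < 0 → root in [0.831000, 1.520000]
step 2: m = 1.175500, f(m) = 0.200120 > 0 → root in [0.831000, 1.175500]
step 3: m = 1.003250, f(m) = -0.155477 < 0 → root in [1.003250, 1.175500]
step 4: m = 1.089375, f(m) = 0.026267 > 0 → root in [1.003250, 1.089375]
step 5: m = 1.046312, f(m) = -0.063576 < 0 → root in [1.046312, 1.089375]
Midpoint of [1.046312, 1.089375] = 1.067844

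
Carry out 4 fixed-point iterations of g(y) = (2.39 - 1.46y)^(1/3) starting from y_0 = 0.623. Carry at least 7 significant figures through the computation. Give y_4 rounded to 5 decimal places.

0.96301

y_1 = g(0.623000) = 1.139712
y_2 = g(1.139712) = 0.898772
y_3 = g(0.898772) = 1.025286
y_4 = g(1.025286) = 0.963009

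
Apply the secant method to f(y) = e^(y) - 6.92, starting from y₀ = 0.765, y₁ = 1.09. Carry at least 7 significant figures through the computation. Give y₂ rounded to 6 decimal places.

f(y_0) = -4.771006, f(y_1) = -3.945726
y_2 = 1.090000 - (-3.945726)·(1.090000 - 0.765000)/(-3.945726 - (-4.771006)) = 2.643850; f(y_2) = 7.147260

2.643850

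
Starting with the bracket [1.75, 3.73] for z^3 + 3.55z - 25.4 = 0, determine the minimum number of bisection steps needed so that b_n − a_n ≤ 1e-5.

Initial width b − a = 3.73 − 1.75 = 1.980000.
After n steps the width is (b−a)/2^n; need (b−a)/2^n ≤ 1e-5.
So n ≥ log₂(1.980000/1e-5) = log₂(198000.0000) ≈ 17.5951.
Hence n = 18.

18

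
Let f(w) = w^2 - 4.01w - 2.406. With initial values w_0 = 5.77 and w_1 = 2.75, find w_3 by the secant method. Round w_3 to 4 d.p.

Secant update: w_(k+1) = w_k − f(w_k)·(w_k − w_(k-1))/(f(w_k) − f(w_(k-1))).
f(w_0) = 7.749200, f(w_1) = -5.871000
w_2 = 2.750000 - (-5.871000)·(2.750000 - 5.770000)/(-5.871000 - (7.749200)) = 4.051774; f(w_2) = -2.236742
w_3 = 4.051774 - (-2.236742)·(4.051774 - 2.750000)/(-2.236742 - (-5.871000)) = 4.852964; f(w_3) = 1.684874

4.8530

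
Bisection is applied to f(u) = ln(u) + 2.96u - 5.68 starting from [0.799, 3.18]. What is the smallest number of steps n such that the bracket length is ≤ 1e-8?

Initial width b − a = 3.18 − 0.799 = 2.381000.
After n steps the width is (b−a)/2^n; need (b−a)/2^n ≤ 1e-8.
So n ≥ log₂(2.381000/1e-8) = log₂(238100000.0000) ≈ 27.8270.
Hence n = 28.

28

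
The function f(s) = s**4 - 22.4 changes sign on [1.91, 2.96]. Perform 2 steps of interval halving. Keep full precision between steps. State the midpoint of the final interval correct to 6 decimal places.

2.303750

f(1.910000) = -9.091366, f(2.960000) = 54.365635 (opposite signs)
step 1: m = 2.435000, f(m) = 12.755709 > 0 → root in [1.910000, 2.435000]
step 2: m = 2.172500, f(m) = -0.123901 < 0 → root in [2.172500, 2.435000]
Midpoint of [2.172500, 2.435000] = 2.303750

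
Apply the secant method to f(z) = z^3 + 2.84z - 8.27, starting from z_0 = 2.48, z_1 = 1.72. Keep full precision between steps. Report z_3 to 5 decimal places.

1.56771

Secant update: z_(k+1) = z_k − f(z_k)·(z_k − z_(k-1))/(f(z_k) − f(z_(k-1))).
f(z_0) = 14.026192, f(z_1) = 1.703248
z_2 = 1.720000 - (1.703248)·(1.720000 - 2.480000)/(1.703248 - (14.026192)) = 1.614955; f(z_2) = 0.528399
z_3 = 1.614955 - (0.528399)·(1.614955 - 1.720000)/(0.528399 - (1.703248)) = 1.567709; f(z_3) = 0.035275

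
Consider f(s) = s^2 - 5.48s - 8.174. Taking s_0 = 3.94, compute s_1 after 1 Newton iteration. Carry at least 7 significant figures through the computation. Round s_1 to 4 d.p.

9.8740

f'(s) = 2s - 5.48
s_0 = 3.940000: f = -14.241600, f' = 2.400000 → s_1 = 3.940000 - (-14.241600)/(2.400000) = 9.874000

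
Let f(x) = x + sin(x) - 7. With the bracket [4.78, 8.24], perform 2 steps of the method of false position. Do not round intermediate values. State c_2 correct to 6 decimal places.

6.627909

False-position update: c = (a·f(b) − b·f(a))/(f(b) − f(a)); replace the endpoint whose sign matches f(c).
f(4.780000) = -3.217715, f(8.240000) = 2.166415
step 1: c = 6.847798, f(c) = 0.382887 > 0 → new bracket [4.780000, 6.847798]
step 2: c = 6.627909, f(c) = -0.034154 < 0 → new bracket [6.627909, 6.847798]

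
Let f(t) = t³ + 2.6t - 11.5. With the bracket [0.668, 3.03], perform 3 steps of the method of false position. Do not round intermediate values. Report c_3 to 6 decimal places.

1.791207

f(0.668000) = -9.465122, f(3.030000) = 24.196127
step 1: c = 1.332165, f(c) = -5.672227 < 0 → new bracket [1.332165, 3.030000]
step 2: c = 1.654597, f(c) = -2.668276 < 0 → new bracket [1.654597, 3.030000]
step 3: c = 1.791207, f(c) = -1.095913 < 0 → new bracket [1.791207, 3.030000]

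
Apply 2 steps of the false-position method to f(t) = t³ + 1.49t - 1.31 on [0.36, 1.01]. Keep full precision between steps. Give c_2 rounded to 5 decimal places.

f(0.360000) = -0.726944, f(1.010000) = 1.225201
step 1: c = 0.602048, f(c) = -0.194728 < 0 → new bracket [0.602048, 1.010000]
step 2: c = 0.657995, f(c) = -0.044705 < 0 → new bracket [0.657995, 1.010000]

0.65799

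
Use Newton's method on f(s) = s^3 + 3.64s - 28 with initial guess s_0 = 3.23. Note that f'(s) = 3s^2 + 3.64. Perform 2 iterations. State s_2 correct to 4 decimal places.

Newton update: s ← s − f(s)/f'(s).
s_0 = 3.230000: f = 17.455467, f' = 34.938700 → s_1 = 3.230000 - (17.455467)/(34.938700) = 2.730397
s_1 = 2.730397: f = 2.293949, f' = 26.005209 → s_2 = 2.730397 - (2.293949)/(26.005209) = 2.642186

2.6422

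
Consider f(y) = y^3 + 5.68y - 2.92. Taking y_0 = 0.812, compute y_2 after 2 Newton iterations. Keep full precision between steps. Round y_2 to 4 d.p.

0.4932

Newton update: y ← y − f(y)/f'(y).
f'(y) = 3y^2 + 5.68
y_0 = 0.812000: f = 2.227547, f' = 7.658032 → y_1 = 0.812000 - (2.227547)/(7.658032) = 0.521123
y_1 = 0.521123: f = 0.181498, f' = 6.494707 → y_2 = 0.521123 - (0.181498)/(6.494707) = 0.493177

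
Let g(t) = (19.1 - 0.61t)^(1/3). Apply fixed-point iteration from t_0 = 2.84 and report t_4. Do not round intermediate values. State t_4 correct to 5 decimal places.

2.59703

t_1 = g(2.840000) = 2.589683
t_2 = g(2.589683) = 2.597250
t_3 = g(2.597250) = 2.597022
t_4 = g(2.597022) = 2.597029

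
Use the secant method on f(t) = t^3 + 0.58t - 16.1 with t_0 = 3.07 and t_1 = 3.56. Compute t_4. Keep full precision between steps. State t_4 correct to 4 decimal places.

f(t_0) = 14.615043, f(t_1) = 31.082816
t_2 = 3.560000 - (31.082816)·(3.560000 - 3.070000)/(31.082816 - (14.615043)) = 2.635128; f(t_2) = 3.726441
t_3 = 2.635128 - (3.726441)·(2.635128 - 3.560000)/(3.726441 - (31.082816)) = 2.509144; f(t_3) = 1.152373
t_4 = 2.509144 - (1.152373)·(2.509144 - 2.635128)/(1.152373 - (3.726441)) = 2.452742; f(t_4) = 0.078149

2.4527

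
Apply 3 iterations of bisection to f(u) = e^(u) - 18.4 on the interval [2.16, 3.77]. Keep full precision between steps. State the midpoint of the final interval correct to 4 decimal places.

2.8644

f(2.160000) = -9.728862, f(3.770000) = 24.980065 (opposite signs)
step 1: m = 2.965000, f(m) = 0.994703 > 0 → root in [2.160000, 2.965000]
step 2: m = 2.562500, f(m) = -5.431803 < 0 → root in [2.562500, 2.965000]
step 3: m = 2.763750, f(m) = -2.540796 < 0 → root in [2.763750, 2.965000]
Midpoint of [2.763750, 2.965000] = 2.864375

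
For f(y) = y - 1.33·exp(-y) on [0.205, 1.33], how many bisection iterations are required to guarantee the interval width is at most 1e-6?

Initial width b − a = 1.33 − 0.205 = 1.125000.
After n steps the width is (b−a)/2^n; need (b−a)/2^n ≤ 1e-6.
So n ≥ log₂(1.125000/1e-6) = log₂(1125000.0000) ≈ 20.1015.
Hence n = 21.

21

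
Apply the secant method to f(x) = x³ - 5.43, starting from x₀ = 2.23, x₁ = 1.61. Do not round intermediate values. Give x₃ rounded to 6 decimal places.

f(x_0) = 5.659567, f(x_1) = -1.256719
x_2 = 1.610000 - (-1.256719)·(1.610000 - 2.230000)/(-1.256719 - (5.659567)) = 1.722657; f(x_2) = -0.317937
x_3 = 1.722657 - (-0.317937)·(1.722657 - 1.610000)/(-0.317937 - (-1.256719)) = 1.760810; f(x_3) = 0.029307

1.760810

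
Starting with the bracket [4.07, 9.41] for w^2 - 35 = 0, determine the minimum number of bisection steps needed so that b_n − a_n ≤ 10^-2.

10

Initial width b − a = 9.41 − 4.07 = 5.340000.
After n steps the width is (b−a)/2^n; need (b−a)/2^n ≤ 10^-2.
So n ≥ log₂(5.340000/10^-2) = log₂(534.0000) ≈ 9.0607.
Hence n = 10.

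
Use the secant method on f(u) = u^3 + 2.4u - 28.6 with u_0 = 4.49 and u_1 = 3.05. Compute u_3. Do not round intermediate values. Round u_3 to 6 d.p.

Secant update: u_(k+1) = u_k − f(u_k)·(u_k − u_(k-1))/(f(u_k) − f(u_(k-1))).
f(u_0) = 72.694849, f(u_1) = 7.092625
u_2 = 3.050000 - (7.092625)·(3.050000 - 4.490000)/(7.092625 - (72.694849)) = 2.894314; f(u_2) = 2.592163
u_3 = 2.894314 - (2.592163)·(2.894314 - 3.050000)/(2.592163 - (7.092625)) = 2.804642; f(u_3) = 0.192492

2.804642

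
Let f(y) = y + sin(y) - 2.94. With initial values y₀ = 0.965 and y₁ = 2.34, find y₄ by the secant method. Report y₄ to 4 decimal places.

2.0620

f(y_0) = -1.152951, f(y_1) = 0.118465
y_2 = 2.340000 - (0.118465)·(2.340000 - 0.965000)/(0.118465 - (-1.152951)) = 2.211884; f(y_2) = 0.073330
y_3 = 2.211884 - (0.073330)·(2.211884 - 2.340000)/(0.073330 - (0.118465)) = 2.003737; f(y_3) = -0.028527
y_4 = 2.003737 - (-0.028527)·(2.003737 - 2.211884)/(-0.028527 - (0.073330)) = 2.062033; f(y_4) = 0.003783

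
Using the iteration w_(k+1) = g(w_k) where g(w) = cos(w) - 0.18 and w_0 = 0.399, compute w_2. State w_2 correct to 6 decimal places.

w_1 = g(0.399000) = 0.741450
w_2 = g(0.741450) = 0.557490

0.557490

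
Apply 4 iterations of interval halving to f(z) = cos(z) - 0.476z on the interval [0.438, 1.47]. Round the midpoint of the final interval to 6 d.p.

1.050750

f(0.438000) = 0.697114, f(1.470000) = -0.599094 (opposite signs)
step 1: m = 0.954000, f(m) = 0.124321 > 0 → root in [0.954000, 1.470000]
step 2: m = 1.212000, f(m) = -0.225765 < 0 → root in [0.954000, 1.212000]
step 3: m = 1.083000, f(m) = -0.046828 < 0 → root in [0.954000, 1.083000]
step 4: m = 1.018500, f(m) = 0.039838 > 0 → root in [1.018500, 1.083000]
Midpoint of [1.018500, 1.083000] = 1.050750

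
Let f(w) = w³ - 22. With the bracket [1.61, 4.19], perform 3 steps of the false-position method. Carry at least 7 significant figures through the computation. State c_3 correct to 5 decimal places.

2.72213

False-position update: c = (a·f(b) − b·f(a))/(f(b) − f(a)); replace the endpoint whose sign matches f(c).
f(1.610000) = -17.826719, f(4.190000) = 51.560059
step 1: c = 2.272849, f(c) = -10.258825 < 0 → new bracket [2.272849, 4.190000]
step 2: c = 2.590999, f(c) = -4.605902 < 0 → new bracket [2.590999, 4.190000]
step 3: c = 2.722126, f(c) = -1.829134 < 0 → new bracket [2.722126, 4.190000]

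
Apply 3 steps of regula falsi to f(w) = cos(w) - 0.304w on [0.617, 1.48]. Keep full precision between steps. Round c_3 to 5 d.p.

1.19799

f(0.617000) = 0.628050, f(1.480000) = -0.359248
step 1: c = 1.165980, f(c) = 0.039392 > 0 → new bracket [1.165980, 1.480000]
step 2: c = 1.197010, f(c) = 0.001252 > 0 → new bracket [1.197010, 1.480000]
step 3: c = 1.197993, f(c) = 0.000038 > 0 → new bracket [1.197993, 1.480000]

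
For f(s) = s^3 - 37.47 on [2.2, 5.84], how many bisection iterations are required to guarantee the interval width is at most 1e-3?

12

Initial width b − a = 5.84 − 2.2 = 3.640000.
After n steps the width is (b−a)/2^n; need (b−a)/2^n ≤ 1e-3.
So n ≥ log₂(3.640000/1e-3) = log₂(3640.0000) ≈ 11.8297.
Hence n = 12.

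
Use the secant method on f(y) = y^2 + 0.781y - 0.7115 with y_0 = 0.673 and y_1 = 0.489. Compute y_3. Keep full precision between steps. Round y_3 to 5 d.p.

f(y_0) = 0.267042, f(y_1) = -0.090470
y_2 = 0.489000 - (-0.090470)·(0.489000 - 0.673000)/(-0.090470 - (0.267042)) = 0.535562; f(y_2) = -0.006399
y_3 = 0.535562 - (-0.006399)·(0.535562 - 0.489000)/(-0.006399 - (-0.090470)) = 0.539106; f(y_3) = 0.000178

0.53911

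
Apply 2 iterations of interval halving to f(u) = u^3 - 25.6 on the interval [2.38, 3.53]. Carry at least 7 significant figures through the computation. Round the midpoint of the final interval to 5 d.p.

2.81125

f(2.380000) = -12.118728, f(3.530000) = 18.386977 (opposite signs)
step 1: m = 2.955000, f(m) = 0.203134 > 0 → root in [2.380000, 2.955000]
step 2: m = 2.667500, f(m) = -6.619254 < 0 → root in [2.667500, 2.955000]
Midpoint of [2.667500, 2.955000] = 2.811250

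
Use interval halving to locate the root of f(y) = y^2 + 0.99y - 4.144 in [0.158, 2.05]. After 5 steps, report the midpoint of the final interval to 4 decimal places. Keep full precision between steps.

1.6066

f(0.158000) = -3.962616, f(2.050000) = 2.088000 (opposite signs)
step 1: m = 1.104000, f(m) = -1.832224 < 0 → root in [1.104000, 2.050000]
step 2: m = 1.577000, f(m) = -0.095841 < 0 → root in [1.577000, 2.050000]
step 3: m = 1.813500, f(m) = 0.940147 > 0 → root in [1.577000, 1.813500]
step 4: m = 1.695250, f(m) = 0.408170 > 0 → root in [1.577000, 1.695250]
step 5: m = 1.636125, f(m) = 0.152669 > 0 → root in [1.577000, 1.636125]
Midpoint of [1.577000, 1.636125] = 1.606562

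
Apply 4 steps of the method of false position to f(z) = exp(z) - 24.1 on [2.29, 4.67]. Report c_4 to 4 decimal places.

3.0745

f(2.290000) = -14.225062, f(4.670000) = 82.597742
step 1: c = 2.639666, f(c) = -10.091475 < 0 → new bracket [2.639666, 4.670000]
step 2: c = 2.860717, f(c) = -6.625944 < 0 → new bracket [2.860717, 4.670000]
step 3: c = 2.995079, f(c) = -4.113071 < 0 → new bracket [2.995079, 4.670000]
step 4: c = 3.074527, f(c) = -2.460349 < 0 → new bracket [3.074527, 4.670000]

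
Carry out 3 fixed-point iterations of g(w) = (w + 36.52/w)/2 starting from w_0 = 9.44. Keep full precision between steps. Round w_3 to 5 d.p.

6.04324

w_1 = g(9.440000) = 6.654322
w_2 = g(6.654322) = 6.071242
w_3 = g(6.071242) = 6.043243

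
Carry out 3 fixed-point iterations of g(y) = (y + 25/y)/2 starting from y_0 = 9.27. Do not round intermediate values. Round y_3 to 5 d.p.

y_1 = g(9.270000) = 5.983436
y_2 = g(5.983436) = 5.080819
y_3 = g(5.080819) = 5.000643

5.00064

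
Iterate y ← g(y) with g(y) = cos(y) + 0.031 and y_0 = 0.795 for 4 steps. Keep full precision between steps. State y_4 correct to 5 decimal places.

y_1 = g(0.795000) = 0.731285
y_2 = g(0.731285) = 0.775317
y_3 = g(0.775317) = 0.745199
y_4 = g(0.745199) = 0.765953

0.76595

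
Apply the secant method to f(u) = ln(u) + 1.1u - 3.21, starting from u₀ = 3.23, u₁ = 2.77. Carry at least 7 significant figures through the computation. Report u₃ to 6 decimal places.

f(u_0) = 1.515482, f(u_1) = 0.855847
u_2 = 2.770000 - (0.855847)·(2.770000 - 3.230000)/(0.855847 - (1.515482)) = 2.173170; f(u_2) = -0.043326
u_3 = 2.173170 - (-0.043326)·(2.173170 - 2.770000)/(-0.043326 - (0.855847)) = 2.201928; f(u_3) = 0.001454

2.201928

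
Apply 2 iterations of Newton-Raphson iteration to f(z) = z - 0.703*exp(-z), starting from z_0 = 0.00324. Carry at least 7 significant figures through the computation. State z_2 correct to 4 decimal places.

0.4486

f'(z) = 1 + 0.703*exp(-z)
z_0 = 0.003240: f = -0.697486, f' = 1.700726 → z_1 = 0.003240 - (-0.697486)/(1.700726) = 0.413351
z_1 = 0.413351: f = -0.051635, f' = 1.464985 → z_2 = 0.413351 - (-0.051635)/(1.464985) = 0.448597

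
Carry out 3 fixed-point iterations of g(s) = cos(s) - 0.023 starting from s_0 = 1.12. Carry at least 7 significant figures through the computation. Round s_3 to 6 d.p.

0.604040

s_1 = g(1.120000) = 0.412682
s_2 = g(0.412682) = 0.893048
s_3 = g(0.893048) = 0.604040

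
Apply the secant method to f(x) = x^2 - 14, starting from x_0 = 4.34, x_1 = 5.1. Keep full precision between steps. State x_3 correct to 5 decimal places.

3.75476

f(x_0) = 4.835600, f(x_1) = 12.010000
x_2 = 5.100000 - (12.010000)·(5.100000 - 4.340000)/(12.010000 - (4.835600)) = 3.827754; f(x_2) = 0.651703
x_3 = 3.827754 - (0.651703)·(3.827754 - 5.100000)/(0.651703 - (12.010000)) = 3.754757; f(x_3) = 0.098199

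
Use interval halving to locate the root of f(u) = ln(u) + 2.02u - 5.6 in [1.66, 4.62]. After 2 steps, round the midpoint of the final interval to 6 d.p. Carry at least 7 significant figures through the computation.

2.030000

f(1.660000) = -1.739982, f(4.620000) = 5.262795 (opposite signs)
step 1: m = 3.140000, f(m) = 1.887023 > 0 → root in [1.660000, 3.140000]
step 2: m = 2.400000, f(m) = 0.123469 > 0 → root in [1.660000, 2.400000]
Midpoint of [1.660000, 2.400000] = 2.030000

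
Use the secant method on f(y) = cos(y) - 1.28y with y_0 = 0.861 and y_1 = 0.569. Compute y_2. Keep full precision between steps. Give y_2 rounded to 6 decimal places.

f(y_0) = -0.450401, f(y_1) = 0.114120
y_2 = 0.569000 - (0.114120)·(0.569000 - 0.861000)/(0.114120 - (-0.450401)) = 0.628029; f(y_2) = 0.005310

0.628029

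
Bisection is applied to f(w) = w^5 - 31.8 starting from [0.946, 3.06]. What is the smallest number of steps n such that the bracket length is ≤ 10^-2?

8

Initial width b − a = 3.06 − 0.946 = 2.114000.
After n steps the width is (b−a)/2^n; need (b−a)/2^n ≤ 10^-2.
So n ≥ log₂(2.114000/10^-2) = log₂(211.4000) ≈ 7.7238.
Hence n = 8.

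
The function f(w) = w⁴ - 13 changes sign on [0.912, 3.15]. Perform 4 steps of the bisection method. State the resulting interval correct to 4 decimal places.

[1.8911, 2.0310]

f(0.912000) = -12.308202, f(3.150000) = 85.456006 (opposite signs)
step 1: m = 2.031000, f(m) = 4.015303 > 0 → root in [0.912000, 2.031000]
step 2: m = 1.471500, f(m) = -8.311423 < 0 → root in [1.471500, 2.031000]
step 3: m = 1.751250, f(m) = -3.594268 < 0 → root in [1.751250, 2.031000]
step 4: m = 1.891125, f(m) = -0.209694 < 0 → root in [1.891125, 2.031000]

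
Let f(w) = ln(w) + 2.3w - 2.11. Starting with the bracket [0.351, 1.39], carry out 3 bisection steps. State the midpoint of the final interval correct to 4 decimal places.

0.9354

f(0.351000) = -2.349669, f(1.390000) = 1.416304 (opposite signs)
step 1: m = 0.870500, f(m) = -0.246538 < 0 → root in [0.870500, 1.390000]
step 2: m = 1.130250, f(m) = 0.612014 > 0 → root in [0.870500, 1.130250]
step 3: m = 1.000375, f(m) = 0.191237 > 0 → root in [0.870500, 1.000375]
Midpoint of [0.870500, 1.000375] = 0.935437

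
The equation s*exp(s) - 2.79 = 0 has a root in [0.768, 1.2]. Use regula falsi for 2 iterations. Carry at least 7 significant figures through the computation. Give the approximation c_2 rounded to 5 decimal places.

f(0.768000) = -1.134614, f(1.200000) = 1.194140
step 1: c = 0.978479, f(c) = -0.186850 < 0 → new bracket [0.978479, 1.200000]
step 2: c = 1.008451, f(c) = -0.025483 < 0 → new bracket [1.008451, 1.200000]

1.00845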